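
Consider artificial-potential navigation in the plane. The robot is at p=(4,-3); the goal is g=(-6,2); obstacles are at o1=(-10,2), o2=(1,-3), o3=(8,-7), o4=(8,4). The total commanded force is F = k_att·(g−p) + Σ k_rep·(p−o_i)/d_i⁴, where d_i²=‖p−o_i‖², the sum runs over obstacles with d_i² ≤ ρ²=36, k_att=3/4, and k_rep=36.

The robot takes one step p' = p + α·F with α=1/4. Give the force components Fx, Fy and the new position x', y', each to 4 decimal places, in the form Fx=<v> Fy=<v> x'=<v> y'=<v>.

F_att = 3/4·(g−p) = 3/4·(-10,5) = (-7.5000,3.7500)
o1: d²=221 > ρ²=36 → inactive
o2: d²=9 ≤ ρ²=36; F_rep = 36·(3,0)/9² = (1.3333,0.0000)
o3: d²=32 ≤ ρ²=36; F_rep = 36·(-4,4)/32² = (-0.1406,0.1406)
o4: d²=65 > ρ²=36 → inactive
F = F_att + ΣF_rep = (-6.3073,3.8906)
p' = p + 1/4·F = (2.4232,-2.0273)

Fx=-6.3073 Fy=3.8906 x'=2.4232 y'=-2.0273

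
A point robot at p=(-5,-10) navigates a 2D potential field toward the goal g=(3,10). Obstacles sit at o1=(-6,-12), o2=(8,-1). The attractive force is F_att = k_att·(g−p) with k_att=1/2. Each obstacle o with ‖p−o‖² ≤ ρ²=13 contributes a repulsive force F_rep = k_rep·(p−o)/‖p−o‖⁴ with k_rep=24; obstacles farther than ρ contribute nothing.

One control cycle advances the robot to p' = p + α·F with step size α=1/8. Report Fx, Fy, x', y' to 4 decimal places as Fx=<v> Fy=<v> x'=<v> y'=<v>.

Fx=4.9600 Fy=11.9200 x'=-4.3800 y'=-8.5100

F_att = 1/2·(g−p) = 1/2·(8,20) = (4.0000,10.0000)
o1: d²=5 ≤ ρ²=13; F_rep = 24·(1,2)/5² = (0.9600,1.9200)
o2: d²=250 > ρ²=13 → inactive
F = F_att + ΣF_rep = (4.9600,11.9200)
p' = p + 1/8·F = (-4.3800,-8.5100)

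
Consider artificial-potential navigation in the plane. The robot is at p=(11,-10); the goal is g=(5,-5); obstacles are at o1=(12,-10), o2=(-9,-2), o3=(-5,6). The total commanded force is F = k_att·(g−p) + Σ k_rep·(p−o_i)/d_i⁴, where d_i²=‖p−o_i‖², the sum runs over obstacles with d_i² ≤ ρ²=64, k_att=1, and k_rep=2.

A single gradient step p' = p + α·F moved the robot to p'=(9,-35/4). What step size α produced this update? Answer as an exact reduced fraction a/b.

α = 1/4

F_att = 1·(g−p) = 1·(-6,5) = (-6.0000,5.0000)
o1: d²=1 ≤ ρ²=64; F_rep = 2·(-1,0)/1² = (-2.0000,0.0000)
o2: d²=464 > ρ²=64 → inactive
o3: d²=512 > ρ²=64 → inactive
F = F_att + ΣF_rep = (-8.0000,5.0000)
Δp = p'−p = (-2.0000,1.2500); α = Δx/Fx = (-2) / (-8) = 1/4
check: Δy/Fy = (5/4) / (5) = 1/4 ✓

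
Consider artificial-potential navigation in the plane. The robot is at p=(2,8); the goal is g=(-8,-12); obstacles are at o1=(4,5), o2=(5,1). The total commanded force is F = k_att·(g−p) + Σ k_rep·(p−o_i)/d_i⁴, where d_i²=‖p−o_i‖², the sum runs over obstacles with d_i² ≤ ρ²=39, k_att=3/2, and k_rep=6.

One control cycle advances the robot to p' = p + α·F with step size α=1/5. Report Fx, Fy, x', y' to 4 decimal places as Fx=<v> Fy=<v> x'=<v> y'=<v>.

Fx=-15.0710 Fy=-29.8935 x'=-1.0142 y'=2.0213

F_att = 3/2·(g−p) = 3/2·(-10,-20) = (-15.0000,-30.0000)
o1: d²=13 ≤ ρ²=39; F_rep = 6·(-2,3)/13² = (-0.0710,0.1065)
o2: d²=58 > ρ²=39 → inactive
F = F_att + ΣF_rep = (-15.0710,-29.8935)
p' = p + 1/5·F = (-1.0142,2.0213)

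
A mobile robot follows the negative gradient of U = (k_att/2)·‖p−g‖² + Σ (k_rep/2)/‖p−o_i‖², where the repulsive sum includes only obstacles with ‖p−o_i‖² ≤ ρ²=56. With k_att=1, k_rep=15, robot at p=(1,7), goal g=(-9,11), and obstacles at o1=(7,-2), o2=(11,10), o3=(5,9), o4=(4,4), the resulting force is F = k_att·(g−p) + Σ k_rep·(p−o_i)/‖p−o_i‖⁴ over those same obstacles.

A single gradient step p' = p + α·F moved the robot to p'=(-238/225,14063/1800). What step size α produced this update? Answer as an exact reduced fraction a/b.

F_att = 1·(g−p) = 1·(-10,4) = (-10.0000,4.0000)
o1: d²=117 > ρ²=56 → inactive
o2: d²=109 > ρ²=56 → inactive
o3: d²=20 ≤ ρ²=56; F_rep = 15·(-4,-2)/20² = (-0.1500,-0.0750)
o4: d²=18 ≤ ρ²=56; F_rep = 15·(-3,3)/18² = (-0.1389,0.1389)
F = F_att + ΣF_rep = (-10.2889,4.0639)
Δp = p'−p = (-2.0578,0.8128); α = Δx/Fx = (-463/225) / (-463/45) = 1/5
check: Δy/Fy = (1463/1800) / (1463/360) = 1/5 ✓

α = 1/5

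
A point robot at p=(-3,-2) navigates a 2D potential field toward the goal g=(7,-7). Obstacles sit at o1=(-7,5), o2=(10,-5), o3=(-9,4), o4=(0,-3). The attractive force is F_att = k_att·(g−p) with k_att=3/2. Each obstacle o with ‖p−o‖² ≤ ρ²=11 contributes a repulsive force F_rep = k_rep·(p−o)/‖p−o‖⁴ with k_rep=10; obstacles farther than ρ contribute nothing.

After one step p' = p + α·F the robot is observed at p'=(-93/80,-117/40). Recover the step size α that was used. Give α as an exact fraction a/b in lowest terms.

α = 1/8

F_att = 3/2·(g−p) = 3/2·(10,-5) = (15.0000,-7.5000)
o1: d²=65 > ρ²=11 → inactive
o2: d²=178 > ρ²=11 → inactive
o3: d²=72 > ρ²=11 → inactive
o4: d²=10 ≤ ρ²=11; F_rep = 10·(-3,1)/10² = (-0.3000,0.1000)
F = F_att + ΣF_rep = (14.7000,-7.4000)
Δp = p'−p = (1.8375,-0.9250); α = Δx/Fx = (147/80) / (147/10) = 1/8
check: Δy/Fy = (-37/40) / (-37/5) = 1/8 ✓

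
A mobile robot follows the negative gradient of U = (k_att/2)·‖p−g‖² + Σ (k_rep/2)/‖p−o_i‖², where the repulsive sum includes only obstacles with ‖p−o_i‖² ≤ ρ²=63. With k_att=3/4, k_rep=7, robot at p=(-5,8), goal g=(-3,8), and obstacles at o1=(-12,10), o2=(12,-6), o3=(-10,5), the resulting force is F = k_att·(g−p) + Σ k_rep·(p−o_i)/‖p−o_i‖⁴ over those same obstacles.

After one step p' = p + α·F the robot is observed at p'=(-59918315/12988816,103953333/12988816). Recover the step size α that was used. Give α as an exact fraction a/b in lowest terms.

α = 1/4

F_att = 3/4·(g−p) = 3/4·(2,0) = (1.5000,0.0000)
o1: d²=53 ≤ ρ²=63; F_rep = 7·(7,-2)/53² = (0.0174,-0.0050)
o2: d²=485 > ρ²=63 → inactive
o3: d²=34 ≤ ρ²=63; F_rep = 7·(5,3)/34² = (0.0303,0.0182)
F = F_att + ΣF_rep = (1.5477,0.0132)
Δp = p'−p = (0.3869,0.0033); α = Δx/Fx = (5025765/12988816) / (5025765/3247204) = 1/4
check: Δy/Fy = (42805/12988816) / (42805/3247204) = 1/4 ✓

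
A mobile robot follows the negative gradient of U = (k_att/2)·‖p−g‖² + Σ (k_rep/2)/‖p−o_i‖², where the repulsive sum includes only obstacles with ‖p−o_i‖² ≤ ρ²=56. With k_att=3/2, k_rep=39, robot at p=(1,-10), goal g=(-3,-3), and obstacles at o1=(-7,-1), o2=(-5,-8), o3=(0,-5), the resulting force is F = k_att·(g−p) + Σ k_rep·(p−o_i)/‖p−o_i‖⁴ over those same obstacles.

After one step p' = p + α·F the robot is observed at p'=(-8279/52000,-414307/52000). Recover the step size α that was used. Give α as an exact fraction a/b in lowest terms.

α = 1/5

F_att = 3/2·(g−p) = 3/2·(-4,7) = (-6.0000,10.5000)
o1: d²=145 > ρ²=56 → inactive
o2: d²=40 ≤ ρ²=56; F_rep = 39·(6,-2)/40² = (0.1462,-0.0488)
o3: d²=26 ≤ ρ²=56; F_rep = 39·(1,-5)/26² = (0.0577,-0.2885)
F = F_att + ΣF_rep = (-5.7961,10.1628)
Δp = p'−p = (-1.1592,2.0326); α = Δx/Fx = (-60279/52000) / (-60279/10400) = 1/5
check: Δy/Fy = (105693/52000) / (105693/10400) = 1/5 ✓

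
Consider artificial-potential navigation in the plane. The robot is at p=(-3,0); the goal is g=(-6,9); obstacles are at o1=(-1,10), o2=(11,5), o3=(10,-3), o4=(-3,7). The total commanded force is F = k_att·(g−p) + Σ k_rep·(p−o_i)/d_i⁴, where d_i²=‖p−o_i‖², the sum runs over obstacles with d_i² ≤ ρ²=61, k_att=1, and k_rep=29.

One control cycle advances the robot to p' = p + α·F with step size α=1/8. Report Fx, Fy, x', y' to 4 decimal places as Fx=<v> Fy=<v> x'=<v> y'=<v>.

F_att = 1·(g−p) = 1·(-3,9) = (-3.0000,9.0000)
o1: d²=104 > ρ²=61 → inactive
o2: d²=221 > ρ²=61 → inactive
o3: d²=178 > ρ²=61 → inactive
o4: d²=49 ≤ ρ²=61; F_rep = 29·(0,-7)/49² = (0.0000,-0.0845)
F = F_att + ΣF_rep = (-3.0000,8.9155)
p' = p + 1/8·F = (-3.3750,1.1144)

Fx=-3.0000 Fy=8.9155 x'=-3.3750 y'=1.1144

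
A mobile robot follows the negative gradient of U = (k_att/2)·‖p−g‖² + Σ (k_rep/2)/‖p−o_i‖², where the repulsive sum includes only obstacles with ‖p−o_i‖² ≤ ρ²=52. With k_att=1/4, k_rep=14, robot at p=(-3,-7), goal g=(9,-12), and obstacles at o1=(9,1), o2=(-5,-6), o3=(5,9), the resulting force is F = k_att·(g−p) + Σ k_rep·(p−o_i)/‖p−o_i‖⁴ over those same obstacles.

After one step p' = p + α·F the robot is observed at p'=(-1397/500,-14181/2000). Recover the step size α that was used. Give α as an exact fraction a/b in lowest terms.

F_att = 1/4·(g−p) = 1/4·(12,-5) = (3.0000,-1.2500)
o1: d²=208 > ρ²=52 → inactive
o2: d²=5 ≤ ρ²=52; F_rep = 14·(2,-1)/5² = (1.1200,-0.5600)
o3: d²=320 > ρ²=52 → inactive
F = F_att + ΣF_rep = (4.1200,-1.8100)
Δp = p'−p = (0.2060,-0.0905); α = Δx/Fx = (103/500) / (103/25) = 1/20
check: Δy/Fy = (-181/2000) / (-181/100) = 1/20 ✓

α = 1/20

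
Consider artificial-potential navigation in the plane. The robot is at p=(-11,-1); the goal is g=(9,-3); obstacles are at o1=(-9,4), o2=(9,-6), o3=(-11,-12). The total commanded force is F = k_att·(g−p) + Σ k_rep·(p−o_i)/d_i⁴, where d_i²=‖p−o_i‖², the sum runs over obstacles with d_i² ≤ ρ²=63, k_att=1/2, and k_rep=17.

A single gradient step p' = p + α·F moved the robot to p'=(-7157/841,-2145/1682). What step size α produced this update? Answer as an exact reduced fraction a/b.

α = 1/4

F_att = 1/2·(g−p) = 1/2·(20,-2) = (10.0000,-1.0000)
o1: d²=29 ≤ ρ²=63; F_rep = 17·(-2,-5)/29² = (-0.0404,-0.1011)
o2: d²=425 > ρ²=63 → inactive
o3: d²=121 > ρ²=63 → inactive
F = F_att + ΣF_rep = (9.9596,-1.1011)
Δp = p'−p = (2.4899,-0.2753); α = Δx/Fx = (2094/841) / (8376/841) = 1/4
check: Δy/Fy = (-463/1682) / (-926/841) = 1/4 ✓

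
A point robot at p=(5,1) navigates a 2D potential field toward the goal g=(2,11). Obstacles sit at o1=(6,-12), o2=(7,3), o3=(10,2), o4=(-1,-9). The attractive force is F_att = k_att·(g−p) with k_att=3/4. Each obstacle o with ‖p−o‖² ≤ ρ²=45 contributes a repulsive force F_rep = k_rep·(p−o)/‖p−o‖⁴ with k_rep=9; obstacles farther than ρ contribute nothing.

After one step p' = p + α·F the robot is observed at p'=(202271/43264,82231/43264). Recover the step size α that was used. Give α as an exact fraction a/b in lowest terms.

α = 1/8

F_att = 3/4·(g−p) = 3/4·(-3,10) = (-2.2500,7.5000)
o1: d²=170 > ρ²=45 → inactive
o2: d²=8 ≤ ρ²=45; F_rep = 9·(-2,-2)/8² = (-0.2812,-0.2812)
o3: d²=26 ≤ ρ²=45; F_rep = 9·(-5,-1)/26² = (-0.0666,-0.0133)
o4: d²=136 > ρ²=45 → inactive
F = F_att + ΣF_rep = (-2.5978,7.2054)
Δp = p'−p = (-0.3247,0.9007); α = Δx/Fx = (-14049/43264) / (-14049/5408) = 1/8
check: Δy/Fy = (38967/43264) / (38967/5408) = 1/8 ✓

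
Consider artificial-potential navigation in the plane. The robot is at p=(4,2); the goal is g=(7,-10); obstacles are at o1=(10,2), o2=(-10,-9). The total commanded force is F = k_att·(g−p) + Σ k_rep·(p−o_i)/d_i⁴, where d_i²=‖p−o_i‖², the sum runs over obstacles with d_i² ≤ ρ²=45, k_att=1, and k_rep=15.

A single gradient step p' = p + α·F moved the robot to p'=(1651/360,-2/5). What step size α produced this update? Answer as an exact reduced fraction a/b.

F_att = 1·(g−p) = 1·(3,-12) = (3.0000,-12.0000)
o1: d²=36 ≤ ρ²=45; F_rep = 15·(-6,0)/36² = (-0.0694,0.0000)
o2: d²=317 > ρ²=45 → inactive
F = F_att + ΣF_rep = (2.9306,-12.0000)
Δp = p'−p = (0.5861,-2.4000); α = Δx/Fx = (211/360) / (211/72) = 1/5
check: Δy/Fy = (-12/5) / (-12) = 1/5 ✓

α = 1/5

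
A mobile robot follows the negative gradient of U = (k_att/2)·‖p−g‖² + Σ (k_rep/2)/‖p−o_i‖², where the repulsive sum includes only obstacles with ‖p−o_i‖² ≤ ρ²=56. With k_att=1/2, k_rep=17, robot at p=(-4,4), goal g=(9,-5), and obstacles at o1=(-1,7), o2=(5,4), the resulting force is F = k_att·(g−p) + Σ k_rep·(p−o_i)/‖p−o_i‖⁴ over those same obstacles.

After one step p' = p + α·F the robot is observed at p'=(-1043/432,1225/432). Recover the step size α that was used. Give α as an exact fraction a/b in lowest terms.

α = 1/4

F_att = 1/2·(g−p) = 1/2·(13,-9) = (6.5000,-4.5000)
o1: d²=18 ≤ ρ²=56; F_rep = 17·(-3,-3)/18² = (-0.1574,-0.1574)
o2: d²=81 > ρ²=56 → inactive
F = F_att + ΣF_rep = (6.3426,-4.6574)
Δp = p'−p = (1.5856,-1.1644); α = Δx/Fx = (685/432) / (685/108) = 1/4
check: Δy/Fy = (-503/432) / (-503/108) = 1/4 ✓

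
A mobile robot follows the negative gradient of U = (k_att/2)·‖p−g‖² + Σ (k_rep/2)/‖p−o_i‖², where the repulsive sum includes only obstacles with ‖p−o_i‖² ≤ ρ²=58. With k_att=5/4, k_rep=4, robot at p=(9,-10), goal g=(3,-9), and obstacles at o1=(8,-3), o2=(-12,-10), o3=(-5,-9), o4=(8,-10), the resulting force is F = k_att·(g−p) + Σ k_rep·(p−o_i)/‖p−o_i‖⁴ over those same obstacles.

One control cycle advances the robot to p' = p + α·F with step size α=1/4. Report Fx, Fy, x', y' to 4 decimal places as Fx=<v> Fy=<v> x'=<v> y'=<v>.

Fx=-3.4984 Fy=1.2388 x'=8.1254 y'=-9.6903

F_att = 5/4·(g−p) = 5/4·(-6,1) = (-7.5000,1.2500)
o1: d²=50 ≤ ρ²=58; F_rep = 4·(1,-7)/50² = (0.0016,-0.0112)
o2: d²=441 > ρ²=58 → inactive
o3: d²=197 > ρ²=58 → inactive
o4: d²=1 ≤ ρ²=58; F_rep = 4·(1,0)/1² = (4.0000,0.0000)
F = F_att + ΣF_rep = (-3.4984,1.2388)
p' = p + 1/4·F = (8.1254,-9.6903)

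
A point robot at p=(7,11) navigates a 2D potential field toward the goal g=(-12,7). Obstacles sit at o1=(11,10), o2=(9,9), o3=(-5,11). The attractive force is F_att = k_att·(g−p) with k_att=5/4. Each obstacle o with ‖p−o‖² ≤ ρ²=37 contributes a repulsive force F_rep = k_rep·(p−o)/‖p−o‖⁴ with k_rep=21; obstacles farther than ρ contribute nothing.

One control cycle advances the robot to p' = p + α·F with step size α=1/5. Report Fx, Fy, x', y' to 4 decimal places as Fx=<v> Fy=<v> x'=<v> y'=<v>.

F_att = 5/4·(g−p) = 5/4·(-19,-4) = (-23.7500,-5.0000)
o1: d²=17 ≤ ρ²=37; F_rep = 21·(-4,1)/17² = (-0.2907,0.0727)
o2: d²=8 ≤ ρ²=37; F_rep = 21·(-2,2)/8² = (-0.6562,0.6562)
o3: d²=144 > ρ²=37 → inactive
F = F_att + ΣF_rep = (-24.6969,-4.2711)
p' = p + 1/5·F = (2.0606,10.1458)

Fx=-24.6969 Fy=-4.2711 x'=2.0606 y'=10.1458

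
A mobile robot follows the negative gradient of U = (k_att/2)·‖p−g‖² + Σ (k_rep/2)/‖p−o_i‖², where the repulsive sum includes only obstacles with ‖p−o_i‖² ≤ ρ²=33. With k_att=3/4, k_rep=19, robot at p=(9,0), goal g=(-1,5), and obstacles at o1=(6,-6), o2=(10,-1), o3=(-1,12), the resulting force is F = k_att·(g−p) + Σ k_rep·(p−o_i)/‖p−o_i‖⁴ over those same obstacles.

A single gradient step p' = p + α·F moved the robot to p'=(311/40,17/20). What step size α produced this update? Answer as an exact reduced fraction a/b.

F_att = 3/4·(g−p) = 3/4·(-10,5) = (-7.5000,3.7500)
o1: d²=45 > ρ²=33 → inactive
o2: d²=2 ≤ ρ²=33; F_rep = 19·(-1,1)/2² = (-4.7500,4.7500)
o3: d²=244 > ρ²=33 → inactive
F = F_att + ΣF_rep = (-12.2500,8.5000)
Δp = p'−p = (-1.2250,0.8500); α = Δx/Fx = (-49/40) / (-49/4) = 1/10
check: Δy/Fy = (17/20) / (17/2) = 1/10 ✓

α = 1/10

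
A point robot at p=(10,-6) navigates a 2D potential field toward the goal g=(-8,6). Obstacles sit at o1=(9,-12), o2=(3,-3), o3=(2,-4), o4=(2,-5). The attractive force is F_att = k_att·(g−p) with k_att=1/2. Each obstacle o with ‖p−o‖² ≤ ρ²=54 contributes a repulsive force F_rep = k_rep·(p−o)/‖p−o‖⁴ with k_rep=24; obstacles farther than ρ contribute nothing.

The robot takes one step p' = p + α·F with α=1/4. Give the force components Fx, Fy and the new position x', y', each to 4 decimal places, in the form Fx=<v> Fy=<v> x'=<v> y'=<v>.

F_att = 1/2·(g−p) = 1/2·(-18,12) = (-9.0000,6.0000)
o1: d²=37 ≤ ρ²=54; F_rep = 24·(1,6)/37² = (0.0175,0.1052)
o2: d²=58 > ρ²=54 → inactive
o3: d²=68 > ρ²=54 → inactive
o4: d²=65 > ρ²=54 → inactive
F = F_att + ΣF_rep = (-8.9825,6.1052)
p' = p + 1/4·F = (7.7544,-4.4737)

Fx=-8.9825 Fy=6.1052 x'=7.7544 y'=-4.4737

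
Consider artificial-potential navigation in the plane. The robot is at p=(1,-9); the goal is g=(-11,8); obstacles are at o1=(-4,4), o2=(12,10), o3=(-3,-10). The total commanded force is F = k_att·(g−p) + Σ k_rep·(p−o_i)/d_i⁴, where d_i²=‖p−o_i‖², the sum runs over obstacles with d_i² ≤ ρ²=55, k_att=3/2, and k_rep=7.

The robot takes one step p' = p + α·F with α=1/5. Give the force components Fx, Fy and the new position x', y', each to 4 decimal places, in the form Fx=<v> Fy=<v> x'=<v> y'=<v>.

F_att = 3/2·(g−p) = 3/2·(-12,17) = (-18.0000,25.5000)
o1: d²=194 > ρ²=55 → inactive
o2: d²=482 > ρ²=55 → inactive
o3: d²=17 ≤ ρ²=55; F_rep = 7·(4,1)/17² = (0.0969,0.0242)
F = F_att + ΣF_rep = (-17.9031,25.5242)
p' = p + 1/5·F = (-2.5806,-3.8952)

Fx=-17.9031 Fy=25.5242 x'=-2.5806 y'=-3.8952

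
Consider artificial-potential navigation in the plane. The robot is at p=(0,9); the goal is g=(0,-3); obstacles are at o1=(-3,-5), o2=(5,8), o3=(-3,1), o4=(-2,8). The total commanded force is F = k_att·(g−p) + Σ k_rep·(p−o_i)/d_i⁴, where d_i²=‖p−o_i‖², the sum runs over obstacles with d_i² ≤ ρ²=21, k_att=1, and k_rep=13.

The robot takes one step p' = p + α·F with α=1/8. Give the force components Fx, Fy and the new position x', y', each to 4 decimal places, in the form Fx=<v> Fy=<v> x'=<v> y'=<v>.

Fx=1.0400 Fy=-11.4800 x'=0.1300 y'=7.5650

F_att = 1·(g−p) = 1·(0,-12) = (0.0000,-12.0000)
o1: d²=205 > ρ²=21 → inactive
o2: d²=26 > ρ²=21 → inactive
o3: d²=73 > ρ²=21 → inactive
o4: d²=5 ≤ ρ²=21; F_rep = 13·(2,1)/5² = (1.0400,0.5200)
F = F_att + ΣF_rep = (1.0400,-11.4800)
p' = p + 1/8·F = (0.1300,7.5650)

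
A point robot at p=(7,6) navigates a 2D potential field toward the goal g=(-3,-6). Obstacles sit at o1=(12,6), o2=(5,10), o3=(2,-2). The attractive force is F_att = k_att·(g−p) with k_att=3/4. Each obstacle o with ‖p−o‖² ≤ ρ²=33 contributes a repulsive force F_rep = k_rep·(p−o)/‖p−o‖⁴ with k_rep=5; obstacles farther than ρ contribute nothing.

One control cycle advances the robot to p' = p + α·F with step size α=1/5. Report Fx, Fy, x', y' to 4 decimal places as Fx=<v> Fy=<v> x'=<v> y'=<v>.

F_att = 3/4·(g−p) = 3/4·(-10,-12) = (-7.5000,-9.0000)
o1: d²=25 ≤ ρ²=33; F_rep = 5·(-5,0)/25² = (-0.0400,0.0000)
o2: d²=20 ≤ ρ²=33; F_rep = 5·(2,-4)/20² = (0.0250,-0.0500)
o3: d²=89 > ρ²=33 → inactive
F = F_att + ΣF_rep = (-7.5150,-9.0500)
p' = p + 1/5·F = (5.4970,4.1900)

Fx=-7.5150 Fy=-9.0500 x'=5.4970 y'=4.1900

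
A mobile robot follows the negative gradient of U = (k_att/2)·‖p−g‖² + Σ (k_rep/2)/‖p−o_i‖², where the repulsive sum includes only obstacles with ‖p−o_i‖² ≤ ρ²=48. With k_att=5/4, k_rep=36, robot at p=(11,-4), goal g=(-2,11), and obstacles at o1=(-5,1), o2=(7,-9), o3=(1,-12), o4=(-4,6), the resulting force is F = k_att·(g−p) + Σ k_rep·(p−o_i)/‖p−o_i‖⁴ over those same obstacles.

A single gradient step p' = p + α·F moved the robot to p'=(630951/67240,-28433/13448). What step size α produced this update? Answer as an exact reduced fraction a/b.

F_att = 5/4·(g−p) = 5/4·(-13,15) = (-16.2500,18.7500)
o1: d²=281 > ρ²=48 → inactive
o2: d²=41 ≤ ρ²=48; F_rep = 36·(4,5)/41² = (0.0857,0.1071)
o3: d²=164 > ρ²=48 → inactive
o4: d²=325 > ρ²=48 → inactive
F = F_att + ΣF_rep = (-16.1643,18.8571)
Δp = p'−p = (-1.6164,1.8857); α = Δx/Fx = (-108689/67240) / (-108689/6724) = 1/10
check: Δy/Fy = (25359/13448) / (126795/6724) = 1/10 ✓

α = 1/10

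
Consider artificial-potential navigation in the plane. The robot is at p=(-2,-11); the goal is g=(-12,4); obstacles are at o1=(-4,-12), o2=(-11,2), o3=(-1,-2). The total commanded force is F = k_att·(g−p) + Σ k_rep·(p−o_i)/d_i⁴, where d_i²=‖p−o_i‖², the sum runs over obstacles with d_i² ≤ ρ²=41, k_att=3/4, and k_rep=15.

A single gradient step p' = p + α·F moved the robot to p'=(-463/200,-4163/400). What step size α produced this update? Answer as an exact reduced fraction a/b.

F_att = 3/4·(g−p) = 3/4·(-10,15) = (-7.5000,11.2500)
o1: d²=5 ≤ ρ²=41; F_rep = 15·(2,1)/5² = (1.2000,0.6000)
o2: d²=250 > ρ²=41 → inactive
o3: d²=82 > ρ²=41 → inactive
F = F_att + ΣF_rep = (-6.3000,11.8500)
Δp = p'−p = (-0.3150,0.5925); α = Δx/Fx = (-63/200) / (-63/10) = 1/20
check: Δy/Fy = (237/400) / (237/20) = 1/20 ✓

α = 1/20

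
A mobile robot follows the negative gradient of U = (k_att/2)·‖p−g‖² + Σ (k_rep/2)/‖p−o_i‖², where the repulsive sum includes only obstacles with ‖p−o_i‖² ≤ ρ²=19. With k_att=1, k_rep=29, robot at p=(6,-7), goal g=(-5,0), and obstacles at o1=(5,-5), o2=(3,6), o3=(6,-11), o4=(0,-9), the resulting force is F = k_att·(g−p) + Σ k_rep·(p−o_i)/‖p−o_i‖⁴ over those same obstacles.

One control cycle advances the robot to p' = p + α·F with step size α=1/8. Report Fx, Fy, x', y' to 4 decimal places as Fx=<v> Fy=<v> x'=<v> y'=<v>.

Fx=-9.8400 Fy=5.1331 x'=4.7700 y'=-6.3584

F_att = 1·(g−p) = 1·(-11,7) = (-11.0000,7.0000)
o1: d²=5 ≤ ρ²=19; F_rep = 29·(1,-2)/5² = (1.1600,-2.3200)
o2: d²=178 > ρ²=19 → inactive
o3: d²=16 ≤ ρ²=19; F_rep = 29·(0,4)/16² = (0.0000,0.4531)
o4: d²=40 > ρ²=19 → inactive
F = F_att + ΣF_rep = (-9.8400,5.1331)
p' = p + 1/8·F = (4.7700,-6.3584)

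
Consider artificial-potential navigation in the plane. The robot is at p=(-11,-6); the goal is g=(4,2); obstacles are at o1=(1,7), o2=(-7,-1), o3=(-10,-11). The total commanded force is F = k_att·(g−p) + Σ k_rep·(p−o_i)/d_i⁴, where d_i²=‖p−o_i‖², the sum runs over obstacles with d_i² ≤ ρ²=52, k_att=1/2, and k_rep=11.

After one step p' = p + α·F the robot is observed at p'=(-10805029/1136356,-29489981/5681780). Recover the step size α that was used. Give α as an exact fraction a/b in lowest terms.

α = 1/5

F_att = 1/2·(g−p) = 1/2·(15,8) = (7.5000,4.0000)
o1: d²=313 > ρ²=52 → inactive
o2: d²=41 ≤ ρ²=52; F_rep = 11·(-4,-5)/41² = (-0.0262,-0.0327)
o3: d²=26 ≤ ρ²=52; F_rep = 11·(-1,5)/26² = (-0.0163,0.0814)
F = F_att + ΣF_rep = (7.4576,4.0486)
Δp = p'−p = (1.4915,0.8097); α = Δx/Fx = (1694887/1136356) / (8474435/1136356) = 1/5
check: Δy/Fy = (4600699/5681780) / (4600699/1136356) = 1/5 ✓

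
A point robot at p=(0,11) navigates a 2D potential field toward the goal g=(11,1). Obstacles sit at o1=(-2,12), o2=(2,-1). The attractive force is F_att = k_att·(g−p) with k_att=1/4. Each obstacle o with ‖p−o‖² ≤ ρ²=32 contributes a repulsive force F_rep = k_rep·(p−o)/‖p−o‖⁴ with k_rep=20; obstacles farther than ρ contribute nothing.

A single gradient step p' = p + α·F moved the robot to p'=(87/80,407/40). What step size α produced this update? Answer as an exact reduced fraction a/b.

F_att = 1/4·(g−p) = 1/4·(11,-10) = (2.7500,-2.5000)
o1: d²=5 ≤ ρ²=32; F_rep = 20·(2,-1)/5² = (1.6000,-0.8000)
o2: d²=148 > ρ²=32 → inactive
F = F_att + ΣF_rep = (4.3500,-3.3000)
Δp = p'−p = (1.0875,-0.8250); α = Δx/Fx = (87/80) / (87/20) = 1/4
check: Δy/Fy = (-33/40) / (-33/10) = 1/4 ✓

α = 1/4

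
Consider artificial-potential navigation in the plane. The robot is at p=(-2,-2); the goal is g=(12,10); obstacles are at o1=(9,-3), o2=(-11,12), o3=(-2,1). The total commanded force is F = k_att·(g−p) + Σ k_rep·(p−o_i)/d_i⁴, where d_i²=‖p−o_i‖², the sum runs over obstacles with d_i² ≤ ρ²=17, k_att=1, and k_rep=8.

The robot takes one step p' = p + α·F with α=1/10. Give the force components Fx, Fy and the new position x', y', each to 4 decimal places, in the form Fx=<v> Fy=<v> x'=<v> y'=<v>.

F_att = 1·(g−p) = 1·(14,12) = (14.0000,12.0000)
o1: d²=122 > ρ²=17 → inactive
o2: d²=277 > ρ²=17 → inactive
o3: d²=9 ≤ ρ²=17; F_rep = 8·(0,-3)/9² = (0.0000,-0.2963)
F = F_att + ΣF_rep = (14.0000,11.7037)
p' = p + 1/10·F = (-0.6000,-0.8296)

Fx=14.0000 Fy=11.7037 x'=-0.6000 y'=-0.8296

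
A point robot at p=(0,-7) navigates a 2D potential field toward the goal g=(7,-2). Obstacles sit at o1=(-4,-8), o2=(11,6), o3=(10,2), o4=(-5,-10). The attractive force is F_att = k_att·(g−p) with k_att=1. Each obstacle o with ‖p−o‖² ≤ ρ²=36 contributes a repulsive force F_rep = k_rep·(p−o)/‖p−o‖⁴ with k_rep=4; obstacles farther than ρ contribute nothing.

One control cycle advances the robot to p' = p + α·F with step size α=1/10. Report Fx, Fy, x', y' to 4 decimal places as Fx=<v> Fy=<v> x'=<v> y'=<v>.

Fx=7.0727 Fy=5.0242 x'=0.7073 y'=-6.4976

F_att = 1·(g−p) = 1·(7,5) = (7.0000,5.0000)
o1: d²=17 ≤ ρ²=36; F_rep = 4·(4,1)/17² = (0.0554,0.0138)
o2: d²=290 > ρ²=36 → inactive
o3: d²=181 > ρ²=36 → inactive
o4: d²=34 ≤ ρ²=36; F_rep = 4·(5,3)/34² = (0.0173,0.0104)
F = F_att + ΣF_rep = (7.0727,5.0242)
p' = p + 1/10·F = (0.7073,-6.4976)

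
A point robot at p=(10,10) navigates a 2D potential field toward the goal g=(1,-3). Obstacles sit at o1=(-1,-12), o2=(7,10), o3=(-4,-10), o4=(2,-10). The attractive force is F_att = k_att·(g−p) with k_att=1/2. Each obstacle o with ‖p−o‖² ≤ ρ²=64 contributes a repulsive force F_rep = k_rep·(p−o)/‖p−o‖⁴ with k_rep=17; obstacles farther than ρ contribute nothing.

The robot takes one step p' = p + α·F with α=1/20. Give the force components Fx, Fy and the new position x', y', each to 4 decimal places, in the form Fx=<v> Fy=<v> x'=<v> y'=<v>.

F_att = 1/2·(g−p) = 1/2·(-9,-13) = (-4.5000,-6.5000)
o1: d²=605 > ρ²=64 → inactive
o2: d²=9 ≤ ρ²=64; F_rep = 17·(3,0)/9² = (0.6296,0.0000)
o3: d²=596 > ρ²=64 → inactive
o4: d²=464 > ρ²=64 → inactive
F = F_att + ΣF_rep = (-3.8704,-6.5000)
p' = p + 1/20·F = (9.8065,9.6750)

Fx=-3.8704 Fy=-6.5000 x'=9.8065 y'=9.6750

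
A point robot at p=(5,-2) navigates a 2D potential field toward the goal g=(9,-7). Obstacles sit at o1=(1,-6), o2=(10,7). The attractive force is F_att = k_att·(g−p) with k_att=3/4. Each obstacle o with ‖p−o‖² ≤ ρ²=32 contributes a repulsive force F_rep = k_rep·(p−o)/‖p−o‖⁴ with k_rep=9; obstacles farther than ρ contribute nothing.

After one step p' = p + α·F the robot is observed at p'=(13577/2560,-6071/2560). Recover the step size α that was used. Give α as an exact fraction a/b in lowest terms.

F_att = 3/4·(g−p) = 3/4·(4,-5) = (3.0000,-3.7500)
o1: d²=32 ≤ ρ²=32; F_rep = 9·(4,4)/32² = (0.0352,0.0352)
o2: d²=106 > ρ²=32 → inactive
F = F_att + ΣF_rep = (3.0352,-3.7148)
Δp = p'−p = (0.3035,-0.3715); α = Δx/Fx = (777/2560) / (777/256) = 1/10
check: Δy/Fy = (-951/2560) / (-951/256) = 1/10 ✓

α = 1/10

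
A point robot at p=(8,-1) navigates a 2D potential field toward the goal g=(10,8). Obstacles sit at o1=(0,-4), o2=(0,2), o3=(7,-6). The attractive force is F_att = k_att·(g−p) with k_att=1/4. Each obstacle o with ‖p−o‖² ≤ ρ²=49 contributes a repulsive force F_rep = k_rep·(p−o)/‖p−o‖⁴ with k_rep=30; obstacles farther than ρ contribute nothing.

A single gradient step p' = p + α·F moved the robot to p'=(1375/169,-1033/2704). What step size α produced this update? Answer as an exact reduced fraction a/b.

α = 1/4

F_att = 1/4·(g−p) = 1/4·(2,9) = (0.5000,2.2500)
o1: d²=73 > ρ²=49 → inactive
o2: d²=73 > ρ²=49 → inactive
o3: d²=26 ≤ ρ²=49; F_rep = 30·(1,5)/26² = (0.0444,0.2219)
F = F_att + ΣF_rep = (0.5444,2.4719)
Δp = p'−p = (0.1361,0.6180); α = Δx/Fx = (23/169) / (92/169) = 1/4
check: Δy/Fy = (1671/2704) / (1671/676) = 1/4 ✓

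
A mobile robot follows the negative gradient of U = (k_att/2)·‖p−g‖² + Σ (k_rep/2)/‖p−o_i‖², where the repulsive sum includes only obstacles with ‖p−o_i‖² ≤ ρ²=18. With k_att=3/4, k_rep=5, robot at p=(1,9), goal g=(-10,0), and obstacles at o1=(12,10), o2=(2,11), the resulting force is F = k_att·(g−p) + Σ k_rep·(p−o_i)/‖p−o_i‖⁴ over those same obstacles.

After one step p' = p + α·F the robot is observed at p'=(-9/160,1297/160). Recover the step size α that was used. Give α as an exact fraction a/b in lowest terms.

F_att = 3/4·(g−p) = 3/4·(-11,-9) = (-8.2500,-6.7500)
o1: d²=122 > ρ²=18 → inactive
o2: d²=5 ≤ ρ²=18; F_rep = 5·(-1,-2)/5² = (-0.2000,-0.4000)
F = F_att + ΣF_rep = (-8.4500,-7.1500)
Δp = p'−p = (-1.0562,-0.8938); α = Δx/Fx = (-169/160) / (-169/20) = 1/8
check: Δy/Fy = (-143/160) / (-143/20) = 1/8 ✓

α = 1/8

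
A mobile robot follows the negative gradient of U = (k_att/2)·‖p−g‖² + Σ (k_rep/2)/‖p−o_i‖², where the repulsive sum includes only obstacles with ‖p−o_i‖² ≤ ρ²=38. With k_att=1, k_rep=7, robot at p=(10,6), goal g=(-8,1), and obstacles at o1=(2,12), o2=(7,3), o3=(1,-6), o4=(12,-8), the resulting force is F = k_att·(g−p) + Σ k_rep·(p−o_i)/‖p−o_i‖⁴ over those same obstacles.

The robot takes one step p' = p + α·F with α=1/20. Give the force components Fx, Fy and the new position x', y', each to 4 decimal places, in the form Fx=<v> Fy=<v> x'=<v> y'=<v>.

Fx=-17.9352 Fy=-4.9352 x'=9.1032 y'=5.7532

F_att = 1·(g−p) = 1·(-18,-5) = (-18.0000,-5.0000)
o1: d²=100 > ρ²=38 → inactive
o2: d²=18 ≤ ρ²=38; F_rep = 7·(3,3)/18² = (0.0648,0.0648)
o3: d²=225 > ρ²=38 → inactive
o4: d²=200 > ρ²=38 → inactive
F = F_att + ΣF_rep = (-17.9352,-4.9352)
p' = p + 1/20·F = (9.1032,5.7532)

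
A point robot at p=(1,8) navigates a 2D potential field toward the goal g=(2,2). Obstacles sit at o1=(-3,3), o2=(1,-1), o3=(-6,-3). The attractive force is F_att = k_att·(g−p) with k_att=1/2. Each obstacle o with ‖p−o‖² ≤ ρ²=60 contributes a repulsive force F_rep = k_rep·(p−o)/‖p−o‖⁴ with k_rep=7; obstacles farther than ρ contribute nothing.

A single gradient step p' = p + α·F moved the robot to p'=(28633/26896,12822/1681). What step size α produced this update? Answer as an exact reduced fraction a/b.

F_att = 1/2·(g−p) = 1/2·(1,-6) = (0.5000,-3.0000)
o1: d²=41 ≤ ρ²=60; F_rep = 7·(4,5)/41² = (0.0167,0.0208)
o2: d²=81 > ρ²=60 → inactive
o3: d²=170 > ρ²=60 → inactive
F = F_att + ΣF_rep = (0.5167,-2.9792)
Δp = p'−p = (0.0646,-0.3724); α = Δx/Fx = (1737/26896) / (1737/3362) = 1/8
check: Δy/Fy = (-626/1681) / (-5008/1681) = 1/8 ✓

α = 1/8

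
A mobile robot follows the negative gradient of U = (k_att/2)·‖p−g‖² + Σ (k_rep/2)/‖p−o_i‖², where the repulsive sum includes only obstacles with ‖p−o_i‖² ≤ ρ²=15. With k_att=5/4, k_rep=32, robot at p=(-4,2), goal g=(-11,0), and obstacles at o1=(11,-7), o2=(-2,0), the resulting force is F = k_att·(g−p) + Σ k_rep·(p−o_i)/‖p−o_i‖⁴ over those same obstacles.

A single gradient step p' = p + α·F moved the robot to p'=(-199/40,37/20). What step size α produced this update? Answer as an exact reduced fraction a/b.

F_att = 5/4·(g−p) = 5/4·(-7,-2) = (-8.7500,-2.5000)
o1: d²=306 > ρ²=15 → inactive
o2: d²=8 ≤ ρ²=15; F_rep = 32·(-2,2)/8² = (-1.0000,1.0000)
F = F_att + ΣF_rep = (-9.7500,-1.5000)
Δp = p'−p = (-0.9750,-0.1500); α = Δx/Fx = (-39/40) / (-39/4) = 1/10
check: Δy/Fy = (-3/20) / (-3/2) = 1/10 ✓

α = 1/10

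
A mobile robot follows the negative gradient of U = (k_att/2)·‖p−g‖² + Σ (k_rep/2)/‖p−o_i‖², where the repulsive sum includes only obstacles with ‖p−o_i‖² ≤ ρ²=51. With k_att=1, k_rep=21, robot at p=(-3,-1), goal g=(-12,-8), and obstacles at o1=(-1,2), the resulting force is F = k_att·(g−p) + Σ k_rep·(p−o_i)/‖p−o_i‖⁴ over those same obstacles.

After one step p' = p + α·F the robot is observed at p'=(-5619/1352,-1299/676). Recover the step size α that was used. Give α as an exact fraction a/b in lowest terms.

α = 1/8

F_att = 1·(g−p) = 1·(-9,-7) = (-9.0000,-7.0000)
o1: d²=13 ≤ ρ²=51; F_rep = 21·(-2,-3)/13² = (-0.2485,-0.3728)
F = F_att + ΣF_rep = (-9.2485,-7.3728)
Δp = p'−p = (-1.1561,-0.9216); α = Δx/Fx = (-1563/1352) / (-1563/169) = 1/8
check: Δy/Fy = (-623/676) / (-1246/169) = 1/8 ✓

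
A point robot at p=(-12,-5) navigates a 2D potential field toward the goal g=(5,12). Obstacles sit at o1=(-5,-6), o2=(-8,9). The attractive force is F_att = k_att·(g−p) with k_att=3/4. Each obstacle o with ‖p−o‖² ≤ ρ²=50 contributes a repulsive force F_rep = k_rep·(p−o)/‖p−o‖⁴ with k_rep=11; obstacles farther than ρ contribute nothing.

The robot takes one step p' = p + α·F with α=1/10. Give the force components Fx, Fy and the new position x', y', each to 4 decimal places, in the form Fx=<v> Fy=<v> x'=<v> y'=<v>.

Fx=12.7192 Fy=12.7544 x'=-10.7281 y'=-3.7246

F_att = 3/4·(g−p) = 3/4·(17,17) = (12.7500,12.7500)
o1: d²=50 ≤ ρ²=50; F_rep = 11·(-7,1)/50² = (-0.0308,0.0044)
o2: d²=212 > ρ²=50 → inactive
F = F_att + ΣF_rep = (12.7192,12.7544)
p' = p + 1/10·F = (-10.7281,-3.7246)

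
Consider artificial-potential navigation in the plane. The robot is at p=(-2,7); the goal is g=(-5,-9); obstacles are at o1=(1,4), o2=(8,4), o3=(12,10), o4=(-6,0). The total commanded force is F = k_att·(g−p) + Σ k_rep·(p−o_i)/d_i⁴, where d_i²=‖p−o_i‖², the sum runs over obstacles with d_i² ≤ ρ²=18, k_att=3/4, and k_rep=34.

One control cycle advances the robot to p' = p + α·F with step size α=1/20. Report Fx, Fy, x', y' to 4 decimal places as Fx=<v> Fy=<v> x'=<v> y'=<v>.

F_att = 3/4·(g−p) = 3/4·(-3,-16) = (-2.2500,-12.0000)
o1: d²=18 ≤ ρ²=18; F_rep = 34·(-3,3)/18² = (-0.3148,0.3148)
o2: d²=109 > ρ²=18 → inactive
o3: d²=205 > ρ²=18 → inactive
o4: d²=65 > ρ²=18 → inactive
F = F_att + ΣF_rep = (-2.5648,-11.6852)
p' = p + 1/20·F = (-2.1282,6.4157)

Fx=-2.5648 Fy=-11.6852 x'=-2.1282 y'=6.4157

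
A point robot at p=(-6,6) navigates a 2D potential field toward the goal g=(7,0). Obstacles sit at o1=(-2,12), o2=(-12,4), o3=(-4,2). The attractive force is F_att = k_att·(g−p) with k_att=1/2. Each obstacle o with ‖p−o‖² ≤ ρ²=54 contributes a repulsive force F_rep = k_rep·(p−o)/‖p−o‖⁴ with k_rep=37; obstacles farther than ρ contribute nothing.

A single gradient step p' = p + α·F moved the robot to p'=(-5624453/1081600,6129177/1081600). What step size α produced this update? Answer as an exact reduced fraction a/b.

α = 1/8

F_att = 1/2·(g−p) = 1/2·(13,-6) = (6.5000,-3.0000)
o1: d²=52 ≤ ρ²=54; F_rep = 37·(-4,-6)/52² = (-0.0547,-0.0821)
o2: d²=40 ≤ ρ²=54; F_rep = 37·(6,2)/40² = (0.1388,0.0462)
o3: d²=20 ≤ ρ²=54; F_rep = 37·(-2,4)/20² = (-0.1850,0.3700)
F = F_att + ΣF_rep = (6.3990,-2.6659)
Δp = p'−p = (0.7999,-0.3332); α = Δx/Fx = (865147/1081600) / (865147/135200) = 1/8
check: Δy/Fy = (-360423/1081600) / (-360423/135200) = 1/8 ✓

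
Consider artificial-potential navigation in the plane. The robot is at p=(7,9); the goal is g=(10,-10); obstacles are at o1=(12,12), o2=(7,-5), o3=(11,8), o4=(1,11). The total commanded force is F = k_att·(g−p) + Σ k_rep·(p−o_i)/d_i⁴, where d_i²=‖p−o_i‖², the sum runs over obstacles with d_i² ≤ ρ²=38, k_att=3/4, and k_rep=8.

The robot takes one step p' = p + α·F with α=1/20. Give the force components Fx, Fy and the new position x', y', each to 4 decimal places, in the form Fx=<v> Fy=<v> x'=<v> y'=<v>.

Fx=2.1047 Fy=-14.2431 x'=7.1052 y'=8.2878

F_att = 3/4·(g−p) = 3/4·(3,-19) = (2.2500,-14.2500)
o1: d²=34 ≤ ρ²=38; F_rep = 8·(-5,-3)/34² = (-0.0346,-0.0208)
o2: d²=196 > ρ²=38 → inactive
o3: d²=17 ≤ ρ²=38; F_rep = 8·(-4,1)/17² = (-0.1107,0.0277)
o4: d²=40 > ρ²=38 → inactive
F = F_att + ΣF_rep = (2.1047,-14.2431)
p' = p + 1/20·F = (7.1052,8.2878)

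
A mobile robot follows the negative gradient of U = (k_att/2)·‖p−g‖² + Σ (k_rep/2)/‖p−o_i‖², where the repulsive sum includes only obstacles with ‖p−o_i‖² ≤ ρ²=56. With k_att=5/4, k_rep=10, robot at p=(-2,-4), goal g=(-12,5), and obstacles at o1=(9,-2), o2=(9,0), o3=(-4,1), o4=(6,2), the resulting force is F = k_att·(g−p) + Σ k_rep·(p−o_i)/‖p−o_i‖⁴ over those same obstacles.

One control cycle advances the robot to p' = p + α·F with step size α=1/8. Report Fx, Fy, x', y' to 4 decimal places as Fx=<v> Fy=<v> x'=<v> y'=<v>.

Fx=-12.4762 Fy=11.1905 x'=-3.5595 y'=-2.6012

F_att = 5/4·(g−p) = 5/4·(-10,9) = (-12.5000,11.2500)
o1: d²=125 > ρ²=56 → inactive
o2: d²=137 > ρ²=56 → inactive
o3: d²=29 ≤ ρ²=56; F_rep = 10·(2,-5)/29² = (0.0238,-0.0595)
o4: d²=100 > ρ²=56 → inactive
F = F_att + ΣF_rep = (-12.4762,11.1905)
p' = p + 1/8·F = (-3.5595,-2.6012)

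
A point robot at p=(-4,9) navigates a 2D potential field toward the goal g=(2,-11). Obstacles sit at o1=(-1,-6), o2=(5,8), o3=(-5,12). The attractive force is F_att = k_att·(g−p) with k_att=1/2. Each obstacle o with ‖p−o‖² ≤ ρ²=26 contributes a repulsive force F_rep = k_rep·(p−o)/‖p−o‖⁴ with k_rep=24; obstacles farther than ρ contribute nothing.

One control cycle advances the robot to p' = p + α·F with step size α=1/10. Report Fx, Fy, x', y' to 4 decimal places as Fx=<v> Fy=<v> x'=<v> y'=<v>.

F_att = 1/2·(g−p) = 1/2·(6,-20) = (3.0000,-10.0000)
o1: d²=234 > ρ²=26 → inactive
o2: d²=82 > ρ²=26 → inactive
o3: d²=10 ≤ ρ²=26; F_rep = 24·(1,-3)/10² = (0.2400,-0.7200)
F = F_att + ΣF_rep = (3.2400,-10.7200)
p' = p + 1/10·F = (-3.6760,7.9280)

Fx=3.2400 Fy=-10.7200 x'=-3.6760 y'=7.9280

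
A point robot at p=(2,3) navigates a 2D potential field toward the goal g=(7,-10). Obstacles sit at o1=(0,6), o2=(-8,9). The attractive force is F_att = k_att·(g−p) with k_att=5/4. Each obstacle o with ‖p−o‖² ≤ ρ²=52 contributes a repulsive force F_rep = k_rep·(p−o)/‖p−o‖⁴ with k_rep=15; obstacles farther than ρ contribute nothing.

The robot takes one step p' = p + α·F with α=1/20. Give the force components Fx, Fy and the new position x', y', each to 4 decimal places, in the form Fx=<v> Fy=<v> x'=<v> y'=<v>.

F_att = 5/4·(g−p) = 5/4·(5,-13) = (6.2500,-16.2500)
o1: d²=13 ≤ ρ²=52; F_rep = 15·(2,-3)/13² = (0.1775,-0.2663)
o2: d²=136 > ρ²=52 → inactive
F = F_att + ΣF_rep = (6.4275,-16.5163)
p' = p + 1/20·F = (2.3214,2.1742)

Fx=6.4275 Fy=-16.5163 x'=2.3214 y'=2.1742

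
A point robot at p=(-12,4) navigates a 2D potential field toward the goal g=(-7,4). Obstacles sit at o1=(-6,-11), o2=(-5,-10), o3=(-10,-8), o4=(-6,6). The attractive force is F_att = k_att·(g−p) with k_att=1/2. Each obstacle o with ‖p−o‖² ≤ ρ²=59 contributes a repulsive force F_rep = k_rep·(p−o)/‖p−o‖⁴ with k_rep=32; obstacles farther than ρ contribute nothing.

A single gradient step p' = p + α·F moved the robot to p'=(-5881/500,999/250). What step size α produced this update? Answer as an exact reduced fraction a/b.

α = 1/10

F_att = 1/2·(g−p) = 1/2·(5,0) = (2.5000,0.0000)
o1: d²=261 > ρ²=59 → inactive
o2: d²=245 > ρ²=59 → inactive
o3: d²=148 > ρ²=59 → inactive
o4: d²=40 ≤ ρ²=59; F_rep = 32·(-6,-2)/40² = (-0.1200,-0.0400)
F = F_att + ΣF_rep = (2.3800,-0.0400)
Δp = p'−p = (0.2380,-0.0040); α = Δx/Fx = (119/500) / (119/50) = 1/10
check: Δy/Fy = (-1/250) / (-1/25) = 1/10 ✓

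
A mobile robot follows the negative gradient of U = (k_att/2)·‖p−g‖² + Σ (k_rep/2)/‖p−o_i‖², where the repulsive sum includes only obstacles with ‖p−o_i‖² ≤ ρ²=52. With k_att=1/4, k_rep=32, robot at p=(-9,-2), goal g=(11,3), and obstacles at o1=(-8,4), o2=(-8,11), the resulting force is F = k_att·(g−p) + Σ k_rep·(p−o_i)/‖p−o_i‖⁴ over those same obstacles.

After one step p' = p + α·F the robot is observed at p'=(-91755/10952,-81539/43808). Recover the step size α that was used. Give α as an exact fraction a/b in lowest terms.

α = 1/8

F_att = 1/4·(g−p) = 1/4·(20,5) = (5.0000,1.2500)
o1: d²=37 ≤ ρ²=52; F_rep = 32·(-1,-6)/37² = (-0.0234,-0.1402)
o2: d²=170 > ρ²=52 → inactive
F = F_att + ΣF_rep = (4.9766,1.1098)
Δp = p'−p = (0.6221,0.1387); α = Δx/Fx = (6813/10952) / (6813/1369) = 1/8
check: Δy/Fy = (6077/43808) / (6077/5476) = 1/8 ✓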